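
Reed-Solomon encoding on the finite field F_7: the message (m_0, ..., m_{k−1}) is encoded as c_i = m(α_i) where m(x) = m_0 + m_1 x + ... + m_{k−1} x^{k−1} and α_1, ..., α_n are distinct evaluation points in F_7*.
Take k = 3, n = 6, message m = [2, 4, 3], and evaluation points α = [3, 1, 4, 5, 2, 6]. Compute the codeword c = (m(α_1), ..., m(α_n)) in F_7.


c = [6, 2, 3, 6, 1, 1]

Message polynomial: m(x) = 2 + 4·x + 3·x^2 (mod 7).
For each evaluation point α_i, compute m(α_i) mod 7:
  α_1 = 3: Horner steps 3 → 6 → 6, so m(3) = 6.
  α_2 = 1: Horner steps 3 → 0 → 2, so m(1) = 2.
  α_3 = 4: Horner steps 3 → 2 → 3, so m(4) = 3.
  α_4 = 5: Horner steps 3 → 5 → 6, so m(5) = 6.
  α_5 = 2: Horner steps 3 → 3 → 1, so m(2) = 1.
  α_6 = 6: Horner steps 3 → 1 → 1, so m(6) = 1.
Codeword c = [6, 2, 3, 6, 1, 1] ∈ F_7^6.


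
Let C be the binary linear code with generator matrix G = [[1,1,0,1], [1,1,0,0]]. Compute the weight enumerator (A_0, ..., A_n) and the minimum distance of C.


Weight distribution: A_0 = 1, A_1 = 1, A_2 = 1, A_3 = 1. Minimum distance d = 1.

Enumerate all 2^2 = 4 messages m ∈ F_2^2.
For each, compute codeword c = mG in F_2^4, then tally its weight.
  m = 00 → c = 0000, weight = 0.
  m = 10 → c = 1101, weight = 3.
  m = 01 → c = 1100, weight = 2.
  m = 11 → c = 0001, weight = 1.
Tally weights:
  weight 0: 1 codewords.
  weight 1: 1 codewords.
  weight 2: 1 codewords.
  weight 3: 1 codewords.
Minimum distance d = smallest w > 0 with A_w > 0 = 1.
Sanity: Σ A_w = 4 = 2^2 = 4 ✓.


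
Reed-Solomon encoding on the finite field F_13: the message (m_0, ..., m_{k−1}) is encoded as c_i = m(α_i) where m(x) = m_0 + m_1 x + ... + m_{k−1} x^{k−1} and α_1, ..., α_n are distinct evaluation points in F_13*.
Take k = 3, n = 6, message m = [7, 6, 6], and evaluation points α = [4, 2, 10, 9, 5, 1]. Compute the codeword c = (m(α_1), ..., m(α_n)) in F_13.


c = [10, 4, 4, 1, 5, 6]

Message polynomial: m(x) = 7 + 6·x + 6·x^2 (mod 13).
For each evaluation point α_i, compute m(α_i) mod 13:
  α_1 = 4: Horner steps 6 → 4 → 10, so m(4) = 10.
  α_2 = 2: Horner steps 6 → 5 → 4, so m(2) = 4.
  α_3 = 10: Horner steps 6 → 1 → 4, so m(10) = 4.
  α_4 = 9: Horner steps 6 → 8 → 1, so m(9) = 1.
  α_5 = 5: Horner steps 6 → 10 → 5, so m(5) = 5.
  α_6 = 1: Horner steps 6 → 12 → 6, so m(1) = 6.
Codeword c = [10, 4, 4, 1, 5, 6] ∈ F_13^6.


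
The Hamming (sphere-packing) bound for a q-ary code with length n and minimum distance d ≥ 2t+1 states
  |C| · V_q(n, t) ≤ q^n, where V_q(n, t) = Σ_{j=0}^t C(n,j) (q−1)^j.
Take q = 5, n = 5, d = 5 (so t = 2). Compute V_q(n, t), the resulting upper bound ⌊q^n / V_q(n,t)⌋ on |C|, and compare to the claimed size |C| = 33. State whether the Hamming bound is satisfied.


V_q(n, t) = 181, q^n = 3125, Hamming bound = 17, |C| = 33 > bound (violated).

Step 1: Compute V_q(n, t) = Σ_{j=0}^2 C(n, j) (q−1)^j.
  j = 0: C(5,0)·(4)^0 = 1·1 = 1.
  j = 1: C(5,1)·(4)^1 = 5·4 = 20.
  j = 2: C(5,2)·(4)^2 = 10·16 = 160.
  V_q(n, t) = 1 + 20 + 160 = 181.
Step 2: q^n = 5^5 = 3125.
Step 3: Hamming bound ⌊q^n / V_q(n,t)⌋ = ⌊3125/181⌋ = 17.
Step 4: Compare |C| = 33 to 17: violated.
The claimed |C| lies above the Hamming bound, so no 5-ary code of length 5 with d ≥ 5 can have 33 codewords.


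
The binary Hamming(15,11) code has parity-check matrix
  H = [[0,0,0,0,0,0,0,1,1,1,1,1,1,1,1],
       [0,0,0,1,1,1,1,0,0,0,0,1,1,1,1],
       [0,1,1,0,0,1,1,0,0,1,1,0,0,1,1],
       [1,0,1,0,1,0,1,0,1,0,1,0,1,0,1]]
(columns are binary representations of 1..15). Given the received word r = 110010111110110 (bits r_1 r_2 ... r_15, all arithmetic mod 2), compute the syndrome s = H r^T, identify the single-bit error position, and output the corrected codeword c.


s = (0, 0, 1, 0)^T, error position = 2, corrected codeword c = 100010111110110

Compute s = H r^T mod 2 one row at a time:
  s_1 = 1 + 1 + 1 + 1 + 0 + 1 + 1 + 0 = 6 ≡ 0 (mod 2).
  s_2 = 0 + 1 + 0 + 1 + 0 + 1 + 1 + 0 = 4 ≡ 0 (mod 2).
  s_3 = 1 + 0 + 0 + 1 + 1 + 1 + 1 + 0 = 5 ≡ 1 (mod 2).
  s_4 = 1 + 0 + 1 + 1 + 1 + 1 + 1 + 0 = 6 ≡ 0 (mod 2).
s = (0, 0, 1, 0)^T — this equals column 2 of H (binary 0010), so error is at position 2.
Correct: flip bit 2 of r = 110010111110110 to get c = 100010111110110.


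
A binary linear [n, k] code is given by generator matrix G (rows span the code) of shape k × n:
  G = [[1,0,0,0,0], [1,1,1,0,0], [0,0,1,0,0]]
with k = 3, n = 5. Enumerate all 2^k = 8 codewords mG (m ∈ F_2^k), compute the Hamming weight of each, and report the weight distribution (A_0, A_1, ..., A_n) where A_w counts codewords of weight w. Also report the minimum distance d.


Weight distribution: A_0 = 1, A_1 = 3, A_2 = 3, A_3 = 1. Minimum distance d = 1.

Enumerate all 2^3 = 8 messages m ∈ F_2^3.
For each, compute codeword c = mG in F_2^5, then tally its weight.
  m = 000 → c = 00000, weight = 0.
  m = 100 → c = 10000, weight = 1.
  m = 010 → c = 11100, weight = 3.
  m = 110 → c = 01100, weight = 2.
  m = 001 → c = 00100, weight = 1.
  m = 101 → c = 10100, weight = 2.
  m = 011 → c = 11000, weight = 2.
  m = 111 → c = 01000, weight = 1.
Tally weights:
  weight 0: 1 codewords.
  weight 1: 3 codewords.
  weight 2: 3 codewords.
  weight 3: 1 codewords.
Minimum distance d = smallest w > 0 with A_w > 0 = 1.
Sanity: Σ A_w = 8 = 2^3 = 8 ✓.


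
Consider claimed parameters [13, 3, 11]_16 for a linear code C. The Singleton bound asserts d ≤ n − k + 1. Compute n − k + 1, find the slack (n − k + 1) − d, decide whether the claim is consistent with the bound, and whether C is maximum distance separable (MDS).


Singleton RHS = n − k + 1 = 11, slack = 0, bound satisfied, MDS.

Singleton bound: d ≤ n − k + 1.
Here n = 13, k = 3, so n − k + 1 = 11.
Given d = 11, check d ≤ 11: YES.
Slack = (n − k + 1) − d = 0.
The code is MDS (slack = 0).
Description: the claimed parameters are [13, 3, 11]_16; such a code would be MDS (meets Singleton bound).


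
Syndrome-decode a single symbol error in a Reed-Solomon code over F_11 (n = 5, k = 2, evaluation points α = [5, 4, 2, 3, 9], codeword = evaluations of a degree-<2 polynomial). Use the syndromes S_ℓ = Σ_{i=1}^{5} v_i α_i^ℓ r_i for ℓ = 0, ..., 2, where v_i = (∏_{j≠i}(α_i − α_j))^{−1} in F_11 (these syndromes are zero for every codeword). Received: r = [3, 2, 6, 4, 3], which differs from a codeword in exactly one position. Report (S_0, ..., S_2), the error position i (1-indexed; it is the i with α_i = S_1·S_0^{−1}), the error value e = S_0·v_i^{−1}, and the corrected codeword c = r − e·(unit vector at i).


S = (4, 9, 1), error at position 1, error magnitude e = 3, c = [0, 2, 6, 4, 3].

Step 1: column multipliers v_i = (∏_{j≠i}(α_i − α_j))^{−1} mod 11.
  i = 1 (α = 5): (5−4)(5−2)(5−3)(5−9) = 1·3·2·(−4) = −24 ≡ 9, so v_1 = 9^{−1} = 5 (mod 11).
  i = 2 (α = 4): (4−5)(4−2)(4−3)(4−9) = (−1)·2·1·(−5) = 10 ≡ 10, so v_2 = 10^{−1} = 10 (mod 11).
  i = 3 (α = 2): (2−5)(2−4)(2−3)(2−9) = (−3)·(−2)·(−1)·(−7) = 42 ≡ 9, so v_3 = 9^{−1} = 5 (mod 11).
  i = 4 (α = 3): (3−5)(3−4)(3−2)(3−9) = (−2)·(−1)·1·(−6) = −12 ≡ 10, so v_4 = 10^{−1} = 10 (mod 11).
  i = 5 (α = 9): (9−5)(9−4)(9−2)(9−3) = 4·5·7·6 = 840 ≡ 4, so v_5 = 4^{−1} = 3 (mod 11).
  v = [5, 10, 5, 10, 3].
Step 2: syndromes of r = [3, 2, 6, 4, 3] (all sums mod 11).
  S_0 = Σ v_i r_i = 5·3 + 10·2 + 5·6 + 10·4 + 3·3 = 114 ≡ 4.
  S_1 = Σ v_i α_i r_i = 5·5·3 + 10·4·2 + 5·2·6 + 10·3·4 + 3·9·3 = 416 ≡ 9.
  α_i^2 mod 11 = [3, 5, 4, 9, 4].
  S_2 = Σ v_i α_i^2 r_i = 5·3·3 + 10·5·2 + 5·4·6 + 10·9·4 + 3·4·3 = 661 ≡ 1.
  S = (4, 9, 1) ≠ 0, so r is not a codeword (an error is present).
Step 3: locate the error. For a single error e at position i, S_ℓ = v_i·e·α_i^ℓ, so α_err = S_1/S_0.
  S_0^{−1} = 4^{−1} = 3 (mod 11), so α_err = 9·3 = 27 ≡ 5 = α_1. Error position i = 1.
  Consistency check: S_2/S_1 = 1·5 = 5 ≡ 5 = α_err ✓ (single-error assumption holds).
Step 4: error magnitude e = S_0/v_1 = S_0·∏_{j≠1}(α_1 − α_j) = 4·9 = 36 ≡ 3 (mod 11).
Step 5: correct position 1: c_1 = r_1 − e = 3 − 3 ≡ 0 (mod 11). Hence c = [0, 2, 6, 4, 3].
  Check: interpolating c through the α_i gives m(x) = 10 + 9·x (degree < 2) with m(α_i) = c_i for every i, so c is indeed a codeword.


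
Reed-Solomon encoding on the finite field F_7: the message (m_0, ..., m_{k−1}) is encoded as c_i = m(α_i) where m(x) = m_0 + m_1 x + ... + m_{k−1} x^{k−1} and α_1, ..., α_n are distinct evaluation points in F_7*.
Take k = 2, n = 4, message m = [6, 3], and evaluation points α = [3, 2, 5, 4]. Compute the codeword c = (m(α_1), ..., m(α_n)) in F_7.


c = [1, 5, 0, 4]

Message polynomial: m(x) = 6 + 3·x (mod 7).
For each evaluation point α_i, compute m(α_i) mod 7:
  α_1 = 3: Horner steps 3 → 1, so m(3) = 1.
  α_2 = 2: Horner steps 3 → 5, so m(2) = 5.
  α_3 = 5: Horner steps 3 → 0, so m(5) = 0.
  α_4 = 4: Horner steps 3 → 4, so m(4) = 4.
Codeword c = [1, 5, 0, 4] ∈ F_7^4.


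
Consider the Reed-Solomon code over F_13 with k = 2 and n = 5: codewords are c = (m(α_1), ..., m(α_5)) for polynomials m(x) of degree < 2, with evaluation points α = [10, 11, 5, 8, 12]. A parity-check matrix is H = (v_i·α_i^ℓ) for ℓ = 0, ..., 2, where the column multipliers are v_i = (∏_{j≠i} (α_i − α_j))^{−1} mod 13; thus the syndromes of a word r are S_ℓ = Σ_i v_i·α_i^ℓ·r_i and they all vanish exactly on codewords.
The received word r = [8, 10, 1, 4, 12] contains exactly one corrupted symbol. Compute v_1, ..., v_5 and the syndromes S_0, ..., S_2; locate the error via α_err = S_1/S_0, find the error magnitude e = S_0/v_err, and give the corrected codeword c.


S = (7, 9, 6), error at position 3, error magnitude e = 3, c = [8, 10, 11, 4, 12].

Step 1: column multipliers v_i = (∏_{j≠i}(α_i − α_j))^{−1} mod 13.
  i = 1 (α = 10): (10−11)(10−5)(10−8)(10−12) = (−1)·5·2·(−2) = 20 ≡ 7, so v_1 = 7^{−1} = 2 (mod 13).
  i = 2 (α = 11): (11−10)(11−5)(11−8)(11−12) = 1·6·3·(−1) = −18 ≡ 8, so v_2 = 8^{−1} = 5 (mod 13).
  i = 3 (α = 5): (5−10)(5−11)(5−8)(5−12) = (−5)·(−6)·(−3)·(−7) = 630 ≡ 6, so v_3 = 6^{−1} = 11 (mod 13).
  i = 4 (α = 8): (8−10)(8−11)(8−5)(8−12) = (−2)·(−3)·3·(−4) = −72 ≡ 6, so v_4 = 6^{−1} = 11 (mod 13).
  i = 5 (α = 12): (12−10)(12−11)(12−5)(12−8) = 2·1·7·4 = 56 ≡ 4, so v_5 = 4^{−1} = 10 (mod 13).
  v = [2, 5, 11, 11, 10].
Step 2: syndromes of r = [8, 10, 1, 4, 12] (all sums mod 13).
  S_0 = Σ v_i r_i = 2·8 + 5·10 + 11·1 + 11·4 + 10·12 = 241 ≡ 7.
  S_1 = Σ v_i α_i r_i = 2·10·8 + 5·11·10 + 11·5·1 + 11·8·4 + 10·12·12 = 2557 ≡ 9.
  α_i^2 mod 13 = [9, 4, 12, 12, 1].
  S_2 = Σ v_i α_i^2 r_i = 2·9·8 + 5·4·10 + 11·12·1 + 11·12·4 + 10·1·12 = 1124 ≡ 6.
  S = (7, 9, 6) ≠ 0, so r is not a codeword (an error is present).
Step 3: locate the error. For a single error e at position i, S_ℓ = v_i·e·α_i^ℓ, so α_err = S_1/S_0.
  S_0^{−1} = 7^{−1} = 2 (mod 13), so α_err = 9·2 = 18 ≡ 5 = α_3. Error position i = 3.
  Consistency check: S_2/S_1 = 6·3 = 18 ≡ 5 = α_err ✓ (single-error assumption holds).
Step 4: error magnitude e = S_0/v_3 = S_0·∏_{j≠3}(α_3 − α_j) = 7·6 = 42 ≡ 3 (mod 13).
Step 5: correct position 3: c_3 = r_3 − e = 1 − 3 ≡ 11 (mod 13). Hence c = [8, 10, 11, 4, 12].
  Check: interpolating c through the α_i gives m(x) = 1 + 2·x (degree < 2) with m(α_i) = c_i for every i, so c is indeed a codeword.


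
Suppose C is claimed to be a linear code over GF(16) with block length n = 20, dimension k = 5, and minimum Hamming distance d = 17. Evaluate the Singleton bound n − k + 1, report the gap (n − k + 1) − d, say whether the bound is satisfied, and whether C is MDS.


Singleton RHS = n − k + 1 = 16, slack = -1, bound violated (no such code; not MDS).

Singleton bound: d ≤ n − k + 1.
Here n = 20, k = 5, so n − k + 1 = 16.
Given d = 17, check d ≤ 16: NO.
Slack = (n − k + 1) − d = -1.
The slack is negative: d = 17 exceeds n − k + 1 = 16 by 1, so the Singleton bound is violated and no linear [20, 5, 17]_16 code can exist. In particular it is not MDS (MDS requires d = n − k + 1 exactly).
Description: the claimed parameters are [20, 5, 17]_16; such a code would be impossible (violates the Singleton bound).


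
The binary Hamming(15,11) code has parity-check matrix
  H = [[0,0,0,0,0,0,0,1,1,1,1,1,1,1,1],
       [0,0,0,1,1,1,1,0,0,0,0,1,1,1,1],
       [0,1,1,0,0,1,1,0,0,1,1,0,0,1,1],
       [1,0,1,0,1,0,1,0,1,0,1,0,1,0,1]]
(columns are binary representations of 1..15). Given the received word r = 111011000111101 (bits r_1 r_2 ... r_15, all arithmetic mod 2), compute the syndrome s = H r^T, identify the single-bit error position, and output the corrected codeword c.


s = (1, 1, 0, 0)^T, error position = 12, corrected codeword c = 111011000110101

Compute s = H r^T mod 2 one row at a time:
  s_1 = 0 + 0 + 1 + 1 + 1 + 1 + 0 + 1 = 5 ≡ 1 (mod 2).
  s_2 = 0 + 1 + 1 + 0 + 1 + 1 + 0 + 1 = 5 ≡ 1 (mod 2).
  s_3 = 1 + 1 + 1 + 0 + 1 + 1 + 0 + 1 = 6 ≡ 0 (mod 2).
  s_4 = 1 + 1 + 1 + 0 + 0 + 1 + 1 + 1 = 6 ≡ 0 (mod 2).
s = (1, 1, 0, 0)^T — this equals column 12 of H (binary 1100), so error is at position 12.
Correct: flip bit 12 of r = 111011000111101 to get c = 111011000110101.


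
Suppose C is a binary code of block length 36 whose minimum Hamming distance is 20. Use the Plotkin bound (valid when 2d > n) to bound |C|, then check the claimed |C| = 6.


Plotkin bound M ≤ 10; given |C| = 6 ≤ bound (satisfied).

Check applicability: 2d = 40, n = 36.
2d − n = 4 > 0, so Plotkin applies.
Compute d/(2d−n) = 20/4 ≈ 5.0000.
⌊d/(2d−n)⌋ = 5.
Plotkin bound: M ≤ 2·5 = 10.
Given |C| = 6, check: satisfied.
This |C| is below the Plotkin bound.


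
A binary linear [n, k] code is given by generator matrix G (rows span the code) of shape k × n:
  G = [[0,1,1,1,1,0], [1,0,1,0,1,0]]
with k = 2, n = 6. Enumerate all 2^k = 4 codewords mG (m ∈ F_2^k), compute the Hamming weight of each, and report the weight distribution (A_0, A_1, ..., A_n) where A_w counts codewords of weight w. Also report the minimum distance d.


Weight distribution: A_0 = 1, A_3 = 2, A_4 = 1. Minimum distance d = 3.

Enumerate all 2^2 = 4 messages m ∈ F_2^2.
For each, compute codeword c = mG in F_2^6, then tally its weight.
  m = 00 → c = 000000, weight = 0.
  m = 10 → c = 011110, weight = 4.
  m = 01 → c = 101010, weight = 3.
  m = 11 → c = 110100, weight = 3.
Tally weights:
  weight 0: 1 codewords.
  weight 3: 2 codewords.
  weight 4: 1 codewords.
Minimum distance d = smallest w > 0 with A_w > 0 = 3.
Sanity: Σ A_w = 4 = 2^2 = 4 ✓.


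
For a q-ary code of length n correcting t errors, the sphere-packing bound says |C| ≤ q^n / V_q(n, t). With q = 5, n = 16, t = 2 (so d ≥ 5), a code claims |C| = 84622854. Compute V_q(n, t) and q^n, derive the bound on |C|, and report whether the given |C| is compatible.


V_q(n, t) = 1985, q^n = 152587890625, Hamming bound = 76870473, |C| = 84622854 > bound (violated).

Step 1: Compute V_q(n, t) = Σ_{j=0}^2 C(n, j) (q−1)^j.
  j = 0: C(16,0)·(4)^0 = 1·1 = 1.
  j = 1: C(16,1)·(4)^1 = 16·4 = 64.
  j = 2: C(16,2)·(4)^2 = 120·16 = 1920.
  V_q(n, t) = 1 + 64 + 1920 = 1985.
Step 2: q^n = 5^16 = 152587890625.
Step 3: Hamming bound ⌊q^n / V_q(n,t)⌋ = ⌊152587890625/1985⌋ = 76870473.
Step 4: Compare |C| = 84622854 to 76870473: violated.
The claimed |C| lies above the Hamming bound, so no 5-ary code of length 16 with d ≥ 5 can have 84622854 codewords.


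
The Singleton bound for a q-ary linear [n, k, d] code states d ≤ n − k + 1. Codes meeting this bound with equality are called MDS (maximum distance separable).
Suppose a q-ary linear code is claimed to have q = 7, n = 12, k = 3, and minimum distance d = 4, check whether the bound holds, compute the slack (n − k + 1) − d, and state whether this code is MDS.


Singleton RHS = n − k + 1 = 10, slack = 6, bound satisfied, not MDS.

Singleton bound: d ≤ n − k + 1.
Here n = 12, k = 3, so n − k + 1 = 10.
Given d = 4, check d ≤ 10: YES.
Slack = (n − k + 1) − d = 6.
The code is NOT MDS (slack = 6 > 0).
Description: the claimed parameters are [12, 3, 4]_7; such a code would be non-MDS.


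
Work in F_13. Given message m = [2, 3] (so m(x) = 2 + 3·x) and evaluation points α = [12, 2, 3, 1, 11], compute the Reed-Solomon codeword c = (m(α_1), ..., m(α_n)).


c = [12, 8, 11, 5, 9]

Message polynomial: m(x) = 2 + 3·x (mod 13).
For each evaluation point α_i, compute m(α_i) mod 13:
  α_1 = 12: Horner steps 3 → 12, so m(12) = 12.
  α_2 = 2: Horner steps 3 → 8, so m(2) = 8.
  α_3 = 3: Horner steps 3 → 11, so m(3) = 11.
  α_4 = 1: Horner steps 3 → 5, so m(1) = 5.
  α_5 = 11: Horner steps 3 → 9, so m(11) = 9.
Codeword c = [12, 8, 11, 5, 9] ∈ F_13^5.


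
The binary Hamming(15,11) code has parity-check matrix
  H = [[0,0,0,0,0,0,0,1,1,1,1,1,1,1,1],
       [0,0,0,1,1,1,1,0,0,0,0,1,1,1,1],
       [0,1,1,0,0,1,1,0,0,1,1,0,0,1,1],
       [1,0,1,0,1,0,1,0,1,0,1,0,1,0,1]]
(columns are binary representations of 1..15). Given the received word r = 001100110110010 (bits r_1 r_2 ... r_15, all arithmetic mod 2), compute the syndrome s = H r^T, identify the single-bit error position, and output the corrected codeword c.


s = (0, 1, 1, 1)^T, error position = 7, corrected codeword c = 001100010110010

Compute s = H r^T mod 2 one row at a time:
  s_1 = 1 + 0 + 1 + 1 + 0 + 0 + 1 + 0 = 4 ≡ 0 (mod 2).
  s_2 = 1 + 0 + 0 + 1 + 0 + 0 + 1 + 0 = 3 ≡ 1 (mod 2).
  s_3 = 0 + 1 + 0 + 1 + 1 + 1 + 1 + 0 = 5 ≡ 1 (mod 2).
  s_4 = 0 + 1 + 0 + 1 + 0 + 1 + 0 + 0 = 3 ≡ 1 (mod 2).
s = (0, 1, 1, 1)^T — this equals column 7 of H (binary 0111), so error is at position 7.
Correct: flip bit 7 of r = 001100110110010 to get c = 001100010110010.


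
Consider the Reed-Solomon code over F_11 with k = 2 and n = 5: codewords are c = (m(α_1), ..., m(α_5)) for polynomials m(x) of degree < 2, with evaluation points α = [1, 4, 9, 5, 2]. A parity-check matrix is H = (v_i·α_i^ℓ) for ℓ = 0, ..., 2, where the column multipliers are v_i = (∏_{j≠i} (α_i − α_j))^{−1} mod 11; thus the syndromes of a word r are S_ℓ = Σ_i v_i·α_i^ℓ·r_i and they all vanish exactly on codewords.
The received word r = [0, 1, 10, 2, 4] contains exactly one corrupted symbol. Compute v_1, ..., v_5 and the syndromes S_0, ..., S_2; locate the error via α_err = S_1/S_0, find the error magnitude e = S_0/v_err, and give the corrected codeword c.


S = (9, 1, 5), error at position 4, error magnitude e = 8, c = [0, 1, 10, 5, 4].

Step 1: column multipliers v_i = (∏_{j≠i}(α_i − α_j))^{−1} mod 11.
  i = 1 (α = 1): (1−4)(1−9)(1−5)(1−2) = (−3)·(−8)·(−4)·(−1) = 96 ≡ 8, so v_1 = 8^{−1} = 7 (mod 11).
  i = 2 (α = 4): (4−1)(4−9)(4−5)(4−2) = 3·(−5)·(−1)·2 = 30 ≡ 8, so v_2 = 8^{−1} = 7 (mod 11).
  i = 3 (α = 9): (9−1)(9−4)(9−5)(9−2) = 8·5·4·7 = 1120 ≡ 9, so v_3 = 9^{−1} = 5 (mod 11).
  i = 4 (α = 5): (5−1)(5−4)(5−9)(5−2) = 4·1·(−4)·3 = −48 ≡ 7, so v_4 = 7^{−1} = 8 (mod 11).
  i = 5 (α = 2): (2−1)(2−4)(2−9)(2−5) = 1·(−2)·(−7)·(−3) = −42 ≡ 2, so v_5 = 2^{−1} = 6 (mod 11).
  v = [7, 7, 5, 8, 6].
Step 2: syndromes of r = [0, 1, 10, 2, 4] (all sums mod 11).
  S_0 = Σ v_i r_i = 7·0 + 7·1 + 5·10 + 8·2 + 6·4 = 97 ≡ 9.
  S_1 = Σ v_i α_i r_i = 7·1·0 + 7·4·1 + 5·9·10 + 8·5·2 + 6·2·4 = 606 ≡ 1.
  α_i^2 mod 11 = [1, 5, 4, 3, 4].
  S_2 = Σ v_i α_i^2 r_i = 7·1·0 + 7·5·1 + 5·4·10 + 8·3·2 + 6·4·4 = 379 ≡ 5.
  S = (9, 1, 5) ≠ 0, so r is not a codeword (an error is present).
Step 3: locate the error. For a single error e at position i, S_ℓ = v_i·e·α_i^ℓ, so α_err = S_1/S_0.
  S_0^{−1} = 9^{−1} = 5 (mod 11), so α_err = 1·5 = 5 ≡ 5 = α_4. Error position i = 4.
  Consistency check: S_2/S_1 = 5·1 = 5 ≡ 5 = α_err ✓ (single-error assumption holds).
Step 4: error magnitude e = S_0/v_4 = S_0·∏_{j≠4}(α_4 − α_j) = 9·7 = 63 ≡ 8 (mod 11).
Step 5: correct position 4: c_4 = r_4 − e = 2 − 8 ≡ 5 (mod 11). Hence c = [0, 1, 10, 5, 4].
  Check: interpolating c through the α_i gives m(x) = 7 + 4·x (degree < 2) with m(α_i) = c_i for every i, so c is indeed a codeword.


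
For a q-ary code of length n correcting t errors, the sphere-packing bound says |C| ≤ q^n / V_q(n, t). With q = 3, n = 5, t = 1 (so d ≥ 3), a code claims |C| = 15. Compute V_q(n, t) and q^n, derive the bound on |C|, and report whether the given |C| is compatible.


V_q(n, t) = 11, q^n = 243, Hamming bound = 22, |C| = 15 ≤ bound (satisfied).

Step 1: Compute V_q(n, t) = Σ_{j=0}^1 C(n, j) (q−1)^j.
  j = 0: C(5,0)·(2)^0 = 1·1 = 1.
  j = 1: C(5,1)·(2)^1 = 5·2 = 10.
  V_q(n, t) = 1 + 10 = 11.
Step 2: q^n = 3^5 = 243.
Step 3: Hamming bound ⌊q^n / V_q(n,t)⌋ = ⌊243/11⌋ = 22.
Step 4: Compare |C| = 15 to 22: satisfied.
The claimed |C| lies below the Hamming bound.


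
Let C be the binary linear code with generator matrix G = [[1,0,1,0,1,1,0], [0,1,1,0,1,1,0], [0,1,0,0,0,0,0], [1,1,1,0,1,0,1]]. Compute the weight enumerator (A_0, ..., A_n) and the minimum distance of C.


Weight distribution: A_0 = 1, A_1 = 2, A_2 = 2, A_3 = 4, A_4 = 5, A_5 = 2. Minimum distance d = 1.

Enumerate all 2^4 = 16 messages m ∈ F_2^4.
For each, compute codeword c = mG in F_2^7, then tally its weight.
  m = 0000 → c = 0000000, weight = 0.
  m = 1000 → c = 1010110, weight = 4.
  m = 0100 → c = 0110110, weight = 4.
  m = 1100 → c = 1100000, weight = 2.
  m = 0010 → c = 0100000, weight = 1.
  m = 1010 → c = 1110110, weight = 5.
  m = 0110 → c = 0010110, weight = 3.
  m = 1110 → c = 1000000, weight = 1.
  m = 0001 → c = 1110101, weight = 5.
  m = 1001 → c = 0100011, weight = 3.
  m = 0101 → c = 1000011, weight = 3.
  m = 1101 → c = 0010101, weight = 3.
  m = 0011 → c = 1010101, weight = 4.
  m = 1011 → c = 0000011, weight = 2.
  m = 0111 → c = 1100011, weight = 4.
  m = 1111 → c = 0110101, weight = 4.
Tally weights:
  weight 0: 1 codewords.
  weight 1: 2 codewords.
  weight 2: 2 codewords.
  weight 3: 4 codewords.
  weight 4: 5 codewords.
  weight 5: 2 codewords.
Minimum distance d = smallest w > 0 with A_w > 0 = 1.
Sanity: Σ A_w = 16 = 2^4 = 16 ✓.


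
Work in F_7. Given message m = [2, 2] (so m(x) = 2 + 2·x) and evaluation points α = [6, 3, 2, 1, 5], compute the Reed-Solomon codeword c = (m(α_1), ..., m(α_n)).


c = [0, 1, 6, 4, 5]

Message polynomial: m(x) = 2 + 2·x (mod 7).
For each evaluation point α_i, compute m(α_i) mod 7:
  α_1 = 6: Horner steps 2 → 0, so m(6) = 0.
  α_2 = 3: Horner steps 2 → 1, so m(3) = 1.
  α_3 = 2: Horner steps 2 → 6, so m(2) = 6.
  α_4 = 1: Horner steps 2 → 4, so m(1) = 4.
  α_5 = 5: Horner steps 2 → 5, so m(5) = 5.
Codeword c = [0, 1, 6, 4, 5] ∈ F_7^5.


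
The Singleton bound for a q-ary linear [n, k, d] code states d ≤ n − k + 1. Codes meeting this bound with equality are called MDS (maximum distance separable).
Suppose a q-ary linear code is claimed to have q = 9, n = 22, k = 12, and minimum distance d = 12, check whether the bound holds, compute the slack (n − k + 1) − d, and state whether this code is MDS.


Singleton RHS = n − k + 1 = 11, slack = -1, bound violated (no such code; not MDS).

Singleton bound: d ≤ n − k + 1.
Here n = 22, k = 12, so n − k + 1 = 11.
Given d = 12, check d ≤ 11: NO.
Slack = (n − k + 1) − d = -1.
The slack is negative: d = 12 exceeds n − k + 1 = 11 by 1, so the Singleton bound is violated and no linear [22, 12, 12]_9 code can exist. In particular it is not MDS (MDS requires d = n − k + 1 exactly).
Description: the claimed parameters are [22, 12, 12]_9; such a code would be impossible (violates the Singleton bound).


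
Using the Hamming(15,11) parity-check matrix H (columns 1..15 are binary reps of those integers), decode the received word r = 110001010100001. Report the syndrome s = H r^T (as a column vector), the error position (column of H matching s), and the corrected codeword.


s = (1, 0, 0, 0)^T, error position = 8, corrected codeword c = 110001000100001

Compute s = H r^T mod 2 one row at a time:
  s_1 = 1 + 0 + 1 + 0 + 0 + 0 + 0 + 1 = 3 ≡ 1 (mod 2).
  s_2 = 0 + 0 + 1 + 0 + 0 + 0 + 0 + 1 = 2 ≡ 0 (mod 2).
  s_3 = 1 + 0 + 1 + 0 + 1 + 0 + 0 + 1 = 4 ≡ 0 (mod 2).
  s_4 = 1 + 0 + 0 + 0 + 0 + 0 + 0 + 1 = 2 ≡ 0 (mod 2).
s = (1, 0, 0, 0)^T — this equals column 8 of H (binary 1000), so error is at position 8.
Correct: flip bit 8 of r = 110001010100001 to get c = 110001000100001.


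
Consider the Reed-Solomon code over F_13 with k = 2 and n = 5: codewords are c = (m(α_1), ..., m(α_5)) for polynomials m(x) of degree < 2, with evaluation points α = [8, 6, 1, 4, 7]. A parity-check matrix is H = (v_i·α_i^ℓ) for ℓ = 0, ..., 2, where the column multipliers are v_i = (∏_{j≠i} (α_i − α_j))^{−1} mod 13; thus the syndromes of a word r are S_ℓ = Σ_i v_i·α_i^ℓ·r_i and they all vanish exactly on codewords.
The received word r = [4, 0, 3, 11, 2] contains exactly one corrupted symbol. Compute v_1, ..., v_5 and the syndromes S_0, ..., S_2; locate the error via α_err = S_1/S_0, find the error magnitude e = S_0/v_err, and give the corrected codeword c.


S = (9, 10, 1), error at position 4, error magnitude e = 2, c = [4, 0, 3, 9, 2].

Step 1: column multipliers v_i = (∏_{j≠i}(α_i − α_j))^{−1} mod 13.
  i = 1 (α = 8): (8−6)(8−1)(8−4)(8−7) = 2·7·4·1 = 56 ≡ 4, so v_1 = 4^{−1} = 10 (mod 13).
  i = 2 (α = 6): (6−8)(6−1)(6−4)(6−7) = (−2)·5·2·(−1) = 20 ≡ 7, so v_2 = 7^{−1} = 2 (mod 13).
  i = 3 (α = 1): (1−8)(1−6)(1−4)(1−7) = (−7)·(−5)·(−3)·(−6) = 630 ≡ 6, so v_3 = 6^{−1} = 11 (mod 13).
  i = 4 (α = 4): (4−8)(4−6)(4−1)(4−7) = (−4)·(−2)·3·(−3) = −72 ≡ 6, so v_4 = 6^{−1} = 11 (mod 13).
  i = 5 (α = 7): (7−8)(7−6)(7−1)(7−4) = (−1)·1·6·3 = −18 ≡ 8, so v_5 = 8^{−1} = 5 (mod 13).
  v = [10, 2, 11, 11, 5].
Step 2: syndromes of r = [4, 0, 3, 11, 2] (all sums mod 13).
  S_0 = Σ v_i r_i = 10·4 + 2·0 + 11·3 + 11·11 + 5·2 = 204 ≡ 9.
  S_1 = Σ v_i α_i r_i = 10·8·4 + 2·6·0 + 11·1·3 + 11·4·11 + 5·7·2 = 907 ≡ 10.
  α_i^2 mod 13 = [12, 10, 1, 3, 10].
  S_2 = Σ v_i α_i^2 r_i = 10·12·4 + 2·10·0 + 11·1·3 + 11·3·11 + 5·10·2 = 976 ≡ 1.
  S = (9, 10, 1) ≠ 0, so r is not a codeword (an error is present).
Step 3: locate the error. For a single error e at position i, S_ℓ = v_i·e·α_i^ℓ, so α_err = S_1/S_0.
  S_0^{−1} = 9^{−1} = 3 (mod 13), so α_err = 10·3 = 30 ≡ 4 = α_4. Error position i = 4.
  Consistency check: S_2/S_1 = 1·4 = 4 ≡ 4 = α_err ✓ (single-error assumption holds).
Step 4: error magnitude e = S_0/v_4 = S_0·∏_{j≠4}(α_4 − α_j) = 9·6 = 54 ≡ 2 (mod 13).
Step 5: correct position 4: c_4 = r_4 − e = 11 − 2 ≡ 9 (mod 13). Hence c = [4, 0, 3, 9, 2].
  Check: interpolating c through the α_i gives m(x) = 1 + 2·x (degree < 2) with m(α_i) = c_i for every i, so c is indeed a codeword.


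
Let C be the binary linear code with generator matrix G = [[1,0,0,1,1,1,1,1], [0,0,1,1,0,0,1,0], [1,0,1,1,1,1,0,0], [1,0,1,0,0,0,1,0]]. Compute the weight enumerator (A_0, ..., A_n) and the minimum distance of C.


Weight distribution: A_0 = 1, A_2 = 3, A_3 = 4, A_4 = 3, A_5 = 4, A_6 = 1. Minimum distance d = 2.

Enumerate all 2^4 = 16 messages m ∈ F_2^4.
For each, compute codeword c = mG in F_2^8, then tally its weight.
  m = 0000 → c = 00000000, weight = 0.
  m = 1000 → c = 10011111, weight = 6.
  m = 0100 → c = 00110010, weight = 3.
  m = 1100 → c = 10101101, weight = 5.
  m = 0010 → c = 10111100, weight = 5.
  m = 1010 → c = 00100011, weight = 3.
  m = 0110 → c = 10001110, weight = 4.
  m = 1110 → c = 00010001, weight = 2.
  m = 0001 → c = 10100010, weight = 3.
  m = 1001 → c = 00111101, weight = 5.
  m = 0101 → c = 10010000, weight = 2.
  m = 1101 → c = 00001111, weight = 4.
  m = 0011 → c = 00011110, weight = 4.
  m = 1011 → c = 10000001, weight = 2.
  m = 0111 → c = 00101100, weight = 3.
  m = 1111 → c = 10110011, weight = 5.
Tally weights:
  weight 0: 1 codewords.
  weight 2: 3 codewords.
  weight 3: 4 codewords.
  weight 4: 3 codewords.
  weight 5: 4 codewords.
  weight 6: 1 codewords.
Minimum distance d = smallest w > 0 with A_w > 0 = 2.
Sanity: Σ A_w = 16 = 2^4 = 16 ✓.


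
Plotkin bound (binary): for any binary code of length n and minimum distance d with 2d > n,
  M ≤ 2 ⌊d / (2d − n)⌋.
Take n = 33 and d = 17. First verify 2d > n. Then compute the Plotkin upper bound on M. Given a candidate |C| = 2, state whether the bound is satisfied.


Plotkin bound M ≤ 34; given |C| = 2 ≤ bound (satisfied).

Check applicability: 2d = 34, n = 33.
2d − n = 1 > 0, so Plotkin applies.
Compute d/(2d−n) = 17/1 ≈ 17.0000.
⌊d/(2d−n)⌋ = 17.
Plotkin bound: M ≤ 2·17 = 34.
Given |C| = 2, check: satisfied.
This |C| is below the Plotkin bound.


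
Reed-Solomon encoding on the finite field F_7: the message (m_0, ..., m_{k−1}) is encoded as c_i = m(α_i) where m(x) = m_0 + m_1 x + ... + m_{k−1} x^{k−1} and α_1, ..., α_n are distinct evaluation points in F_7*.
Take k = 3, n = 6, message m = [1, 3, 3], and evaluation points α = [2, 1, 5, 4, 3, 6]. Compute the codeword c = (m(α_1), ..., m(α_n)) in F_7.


c = [5, 0, 0, 5, 2, 1]

Message polynomial: m(x) = 1 + 3·x + 3·x^2 (mod 7).
For each evaluation point α_i, compute m(α_i) mod 7:
  α_1 = 2: Horner steps 3 → 2 → 5, so m(2) = 5.
  α_2 = 1: Horner steps 3 → 6 → 0, so m(1) = 0.
  α_3 = 5: Horner steps 3 → 4 → 0, so m(5) = 0.
  α_4 = 4: Horner steps 3 → 1 → 5, so m(4) = 5.
  α_5 = 3: Horner steps 3 → 5 → 2, so m(3) = 2.
  α_6 = 6: Horner steps 3 → 0 → 1, so m(6) = 1.
Codeword c = [5, 0, 0, 5, 2, 1] ∈ F_7^6.


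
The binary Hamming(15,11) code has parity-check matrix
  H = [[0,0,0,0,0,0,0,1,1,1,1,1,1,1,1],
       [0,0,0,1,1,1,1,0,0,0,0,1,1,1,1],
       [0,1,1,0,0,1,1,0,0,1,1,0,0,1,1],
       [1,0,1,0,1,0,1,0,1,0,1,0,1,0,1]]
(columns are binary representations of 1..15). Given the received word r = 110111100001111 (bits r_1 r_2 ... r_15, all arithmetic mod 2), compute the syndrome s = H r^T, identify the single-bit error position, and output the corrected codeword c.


s = (0, 0, 1, 1)^T, error position = 3, corrected codeword c = 111111100001111

Compute s = H r^T mod 2 one row at a time:
  s_1 = 0 + 0 + 0 + 0 + 1 + 1 + 1 + 1 = 4 ≡ 0 (mod 2).
  s_2 = 1 + 1 + 1 + 1 + 1 + 1 + 1 + 1 = 8 ≡ 0 (mod 2).
  s_3 = 1 + 0 + 1 + 1 + 0 + 0 + 1 + 1 = 5 ≡ 1 (mod 2).
  s_4 = 1 + 0 + 1 + 1 + 0 + 0 + 1 + 1 = 5 ≡ 1 (mod 2).
s = (0, 0, 1, 1)^T — this equals column 3 of H (binary 0011), so error is at position 3.
Correct: flip bit 3 of r = 110111100001111 to get c = 111111100001111.


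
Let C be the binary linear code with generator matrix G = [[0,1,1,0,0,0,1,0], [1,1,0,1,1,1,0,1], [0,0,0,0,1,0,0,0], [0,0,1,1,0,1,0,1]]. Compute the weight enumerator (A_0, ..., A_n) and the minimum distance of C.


Weight distribution: A_0 = 1, A_1 = 1, A_2 = 1, A_3 = 3, A_4 = 3, A_5 = 3, A_6 = 3, A_7 = 1. Minimum distance d = 1.

Enumerate all 2^4 = 16 messages m ∈ F_2^4.
For each, compute codeword c = mG in F_2^8, then tally its weight.
  m = 0000 → c = 00000000, weight = 0.
  m = 1000 → c = 01100010, weight = 3.
  m = 0100 → c = 11011101, weight = 6.
  m = 1100 → c = 10111111, weight = 7.
  m = 0010 → c = 00001000, weight = 1.
  m = 1010 → c = 01101010, weight = 4.
  m = 0110 → c = 11010101, weight = 5.
  m = 1110 → c = 10110111, weight = 6.
  m = 0001 → c = 00110101, weight = 4.
  m = 1001 → c = 01010111, weight = 5.
  m = 0101 → c = 11101000, weight = 4.
  m = 1101 → c = 10001010, weight = 3.
  m = 0011 → c = 00111101, weight = 5.
  m = 1011 → c = 01011111, weight = 6.
  m = 0111 → c = 11100000, weight = 3.
  m = 1111 → c = 10000010, weight = 2.
Tally weights:
  weight 0: 1 codewords.
  weight 1: 1 codewords.
  weight 2: 1 codewords.
  weight 3: 3 codewords.
  weight 4: 3 codewords.
  weight 5: 3 codewords.
  weight 6: 3 codewords.
  weight 7: 1 codewords.
Minimum distance d = smallest w > 0 with A_w > 0 = 1.
Sanity: Σ A_w = 16 = 2^4 = 16 ✓.


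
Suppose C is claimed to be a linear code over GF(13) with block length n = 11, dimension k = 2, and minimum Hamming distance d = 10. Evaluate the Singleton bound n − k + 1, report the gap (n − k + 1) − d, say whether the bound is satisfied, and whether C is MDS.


Singleton RHS = n − k + 1 = 10, slack = 0, bound satisfied, MDS.

Singleton bound: d ≤ n − k + 1.
Here n = 11, k = 2, so n − k + 1 = 10.
Given d = 10, check d ≤ 10: YES.
Slack = (n − k + 1) − d = 0.
The code is MDS (slack = 0).
Description: the claimed parameters are [11, 2, 10]_13; such a code would be MDS (meets Singleton bound).


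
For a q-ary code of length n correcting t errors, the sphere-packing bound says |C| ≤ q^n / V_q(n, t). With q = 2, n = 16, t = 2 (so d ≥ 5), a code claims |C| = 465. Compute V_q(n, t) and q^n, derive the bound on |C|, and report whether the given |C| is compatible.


V_q(n, t) = 137, q^n = 65536, Hamming bound = 478, |C| = 465 ≤ bound (satisfied).

Step 1: Compute V_q(n, t) = Σ_{j=0}^2 C(n, j) (q−1)^j.
  j = 0: C(16,0)·(1)^0 = 1·1 = 1.
  j = 1: C(16,1)·(1)^1 = 16·1 = 16.
  j = 2: C(16,2)·(1)^2 = 120·1 = 120.
  V_q(n, t) = 1 + 16 + 120 = 137.
Step 2: q^n = 2^16 = 65536.
Step 3: Hamming bound ⌊q^n / V_q(n,t)⌋ = ⌊65536/137⌋ = 478.
Step 4: Compare |C| = 465 to 478: satisfied.
The claimed |C| lies below the Hamming bound.


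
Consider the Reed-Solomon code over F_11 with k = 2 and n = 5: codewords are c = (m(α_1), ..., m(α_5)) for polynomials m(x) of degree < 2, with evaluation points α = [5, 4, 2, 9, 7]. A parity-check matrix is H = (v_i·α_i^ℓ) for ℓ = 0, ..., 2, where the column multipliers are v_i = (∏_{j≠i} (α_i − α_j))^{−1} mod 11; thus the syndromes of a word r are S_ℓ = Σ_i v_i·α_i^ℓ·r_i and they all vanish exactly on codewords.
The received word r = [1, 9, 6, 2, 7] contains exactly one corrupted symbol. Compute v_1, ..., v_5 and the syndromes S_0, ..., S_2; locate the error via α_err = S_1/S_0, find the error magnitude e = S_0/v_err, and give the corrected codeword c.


S = (3, 6, 1), error at position 3, error magnitude e = 3, c = [1, 9, 3, 2, 7].

Step 1: column multipliers v_i = (∏_{j≠i}(α_i − α_j))^{−1} mod 11.
  i = 1 (α = 5): (5−4)(5−2)(5−9)(5−7) = 1·3·(−4)·(−2) = 24 ≡ 2, so v_1 = 2^{−1} = 6 (mod 11).
  i = 2 (α = 4): (4−5)(4−2)(4−9)(4−7) = (−1)·2·(−5)·(−3) = −30 ≡ 3, so v_2 = 3^{−1} = 4 (mod 11).
  i = 3 (α = 2): (2−5)(2−4)(2−9)(2−7) = (−3)·(−2)·(−7)·(−5) = 210 ≡ 1, so v_3 = 1^{−1} = 1 (mod 11).
  i = 4 (α = 9): (9−5)(9−4)(9−2)(9−7) = 4·5·7·2 = 280 ≡ 5, so v_4 = 5^{−1} = 9 (mod 11).
  i = 5 (α = 7): (7−5)(7−4)(7−2)(7−9) = 2·3·5·(−2) = −60 ≡ 6, so v_5 = 6^{−1} = 2 (mod 11).
  v = [6, 4, 1, 9, 2].
Step 2: syndromes of r = [1, 9, 6, 2, 7] (all sums mod 11).
  S_0 = Σ v_i r_i = 6·1 + 4·9 + 1·6 + 9·2 + 2·7 = 80 ≡ 3.
  S_1 = Σ v_i α_i r_i = 6·5·1 + 4·4·9 + 1·2·6 + 9·9·2 + 2·7·7 = 446 ≡ 6.
  α_i^2 mod 11 = [3, 5, 4, 4, 5].
  S_2 = Σ v_i α_i^2 r_i = 6·3·1 + 4·5·9 + 1·4·6 + 9·4·2 + 2·5·7 = 364 ≡ 1.
  S = (3, 6, 1) ≠ 0, so r is not a codeword (an error is present).
Step 3: locate the error. For a single error e at position i, S_ℓ = v_i·e·α_i^ℓ, so α_err = S_1/S_0.
  S_0^{−1} = 3^{−1} = 4 (mod 11), so α_err = 6·4 = 24 ≡ 2 = α_3. Error position i = 3.
  Consistency check: S_2/S_1 = 1·2 = 2 ≡ 2 = α_err ✓ (single-error assumption holds).
Step 4: error magnitude e = S_0/v_3 = S_0·∏_{j≠3}(α_3 − α_j) = 3·1 = 3 ≡ 3 (mod 11).
Step 5: correct position 3: c_3 = r_3 − e = 6 − 3 ≡ 3 (mod 11). Hence c = [1, 9, 3, 2, 7].
  Check: interpolating c through the α_i gives m(x) = 8 + 3·x (degree < 2) with m(α_i) = c_i for every i, so c is indeed a codeword.


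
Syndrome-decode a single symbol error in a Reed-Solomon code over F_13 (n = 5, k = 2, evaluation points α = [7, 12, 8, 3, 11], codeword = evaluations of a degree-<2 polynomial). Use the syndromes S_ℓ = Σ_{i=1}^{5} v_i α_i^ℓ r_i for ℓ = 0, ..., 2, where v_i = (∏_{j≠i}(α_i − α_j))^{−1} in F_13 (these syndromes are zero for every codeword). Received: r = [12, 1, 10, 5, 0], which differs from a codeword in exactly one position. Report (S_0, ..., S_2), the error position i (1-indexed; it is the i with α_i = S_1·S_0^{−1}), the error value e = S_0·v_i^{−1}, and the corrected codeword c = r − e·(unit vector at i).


S = (5, 9, 11), error at position 1, error magnitude e = 3, c = [9, 1, 10, 5, 0].

Step 1: column multipliers v_i = (∏_{j≠i}(α_i − α_j))^{−1} mod 13.
  i = 1 (α = 7): (7−12)(7−8)(7−3)(7−11) = (−5)·(−1)·4·(−4) = −80 ≡ 11, so v_1 = 11^{−1} = 6 (mod 13).
  i = 2 (α = 12): (12−7)(12−8)(12−3)(12−11) = 5·4·9·1 = 180 ≡ 11, so v_2 = 11^{−1} = 6 (mod 13).
  i = 3 (α = 8): (8−7)(8−12)(8−3)(8−11) = 1·(−4)·5·(−3) = 60 ≡ 8, so v_3 = 8^{−1} = 5 (mod 13).
  i = 4 (α = 3): (3−7)(3−12)(3−8)(3−11) = (−4)·(−9)·(−5)·(−8) = 1440 ≡ 10, so v_4 = 10^{−1} = 4 (mod 13).
  i = 5 (α = 11): (11−7)(11−12)(11−8)(11−3) = 4·(−1)·3·8 = −96 ≡ 8, so v_5 = 8^{−1} = 5 (mod 13).
  v = [6, 6, 5, 4, 5].
Step 2: syndromes of r = [12, 1, 10, 5, 0] (all sums mod 13).
  S_0 = Σ v_i r_i = 6·12 + 6·1 + 5·10 + 4·5 + 5·0 = 148 ≡ 5.
  S_1 = Σ v_i α_i r_i = 6·7·12 + 6·12·1 + 5·8·10 + 4·3·5 + 5·11·0 = 1036 ≡ 9.
  α_i^2 mod 13 = [10, 1, 12, 9, 4].
  S_2 = Σ v_i α_i^2 r_i = 6·10·12 + 6·1·1 + 5·12·10 + 4·9·5 + 5·4·0 = 1506 ≡ 11.
  S = (5, 9, 11) ≠ 0, so r is not a codeword (an error is present).
Step 3: locate the error. For a single error e at position i, S_ℓ = v_i·e·α_i^ℓ, so α_err = S_1/S_0.
  S_0^{−1} = 5^{−1} = 8 (mod 13), so α_err = 9·8 = 72 ≡ 7 = α_1. Error position i = 1.
  Consistency check: S_2/S_1 = 11·3 = 33 ≡ 7 = α_err ✓ (single-error assumption holds).
Step 4: error magnitude e = S_0/v_1 = S_0·∏_{j≠1}(α_1 − α_j) = 5·11 = 55 ≡ 3 (mod 13).
Step 5: correct position 1: c_1 = r_1 − e = 12 − 3 ≡ 9 (mod 13). Hence c = [9, 1, 10, 5, 0].
  Check: interpolating c through the α_i gives m(x) = 2 + 1·x (degree < 2) with m(α_i) = c_i for every i, so c is indeed a codeword.


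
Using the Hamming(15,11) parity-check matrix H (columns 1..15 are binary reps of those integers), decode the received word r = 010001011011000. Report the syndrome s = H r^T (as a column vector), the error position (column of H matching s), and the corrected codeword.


s = (0, 0, 1, 0)^T, error position = 2, corrected codeword c = 000001011011000

Compute s = H r^T mod 2 one row at a time:
  s_1 = 1 + 1 + 0 + 1 + 1 + 0 + 0 + 0 = 4 ≡ 0 (mod 2).
  s_2 = 0 + 0 + 1 + 0 + 1 + 0 + 0 + 0 = 2 ≡ 0 (mod 2).
  s_3 = 1 + 0 + 1 + 0 + 0 + 1 + 0 + 0 = 3 ≡ 1 (mod 2).
  s_4 = 0 + 0 + 0 + 0 + 1 + 1 + 0 + 0 = 2 ≡ 0 (mod 2).
s = (0, 0, 1, 0)^T — this equals column 2 of H (binary 0010), so error is at position 2.
Correct: flip bit 2 of r = 010001011011000 to get c = 000001011011000.


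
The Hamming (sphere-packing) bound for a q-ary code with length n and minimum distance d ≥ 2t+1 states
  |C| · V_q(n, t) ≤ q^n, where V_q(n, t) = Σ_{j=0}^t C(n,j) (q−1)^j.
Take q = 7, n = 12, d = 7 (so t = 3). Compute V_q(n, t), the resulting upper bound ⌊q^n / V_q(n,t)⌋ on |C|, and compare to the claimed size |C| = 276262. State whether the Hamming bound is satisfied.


V_q(n, t) = 49969, q^n = 13841287201, Hamming bound = 276997, |C| = 276262 ≤ bound (satisfied).

Step 1: Compute V_q(n, t) = Σ_{j=0}^3 C(n, j) (q−1)^j.
  j = 0: C(12,0)·(6)^0 = 1·1 = 1.
  j = 1: C(12,1)·(6)^1 = 12·6 = 72.
  j = 2: C(12,2)·(6)^2 = 66·36 = 2376.
  j = 3: C(12,3)·(6)^3 = 220·216 = 47520.
  V_q(n, t) = 1 + 72 + 2376 + 47520 = 49969.
Step 2: q^n = 7^12 = 13841287201.
Step 3: Hamming bound ⌊q^n / V_q(n,t)⌋ = ⌊13841287201/49969⌋ = 276997.
Step 4: Compare |C| = 276262 to 276997: satisfied.
The claimed |C| lies below the Hamming bound.
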